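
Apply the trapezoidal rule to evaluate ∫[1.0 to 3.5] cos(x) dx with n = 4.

f(x) = cos(x)
a = 1.0, b = 3.5, n = 4
h = (b - a)/n = 0.625000

Trapezoidal rule: (h/2)[f(x₀) + 2f(x₁) + 2f(x₂) + ... + f(xₙ)]

x_0 = 1.0000, f(x_0) = 0.540302, coefficient = 1
x_1 = 1.6250, f(x_1) = -0.054177, coefficient = 2
x_2 = 2.2500, f(x_2) = -0.628174, coefficient = 2
x_3 = 2.8750, f(x_3) = -0.964674, coefficient = 2
x_4 = 3.5000, f(x_4) = -0.936457, coefficient = 1

I ≈ (0.625000/2) × -3.690204 = -1.153189
Exact value: -1.192254
Error: 0.039065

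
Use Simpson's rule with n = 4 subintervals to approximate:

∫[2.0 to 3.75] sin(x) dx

f(x) = sin(x)
a = 2.0, b = 3.75, n = 4
h = (b - a)/n = 0.437500

Simpson's rule: (h/3)[f(x₀) + 4f(x₁) + 2f(x₂) + ... + f(xₙ)]

x_0 = 2.0000, f(x_0) = 0.909297, coefficient = 1
x_1 = 2.4375, f(x_1) = 0.647343, coefficient = 4
x_2 = 2.8750, f(x_2) = 0.263446, coefficient = 2
x_3 = 3.3125, f(x_3) = -0.170077, coefficient = 4
x_4 = 3.7500, f(x_4) = -0.571561, coefficient = 1

I ≈ (0.437500/3) × 2.773692 = 0.404497
Exact value: 0.404413
Error: 0.000084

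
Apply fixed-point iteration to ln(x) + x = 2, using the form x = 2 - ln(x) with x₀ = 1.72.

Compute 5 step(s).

Equation: ln(x) + x = 2
Fixed-point form: x = 2 - ln(x)
x₀ = 1.72

x_1 = g(1.720000) = 1.457676
x_2 = g(1.457676) = 1.623157
x_3 = g(1.623157) = 1.515627
x_4 = g(1.515627) = 1.584171
x_5 = g(1.584171) = 1.539939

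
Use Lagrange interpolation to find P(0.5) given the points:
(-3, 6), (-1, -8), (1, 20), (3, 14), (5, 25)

Lagrange interpolation formula:
P(x) = Σ yᵢ × Lᵢ(x)
where Lᵢ(x) = Π_{j≠i} (x - xⱼ)/(xᵢ - xⱼ)

L_0(0.5) = (0.5 - (-1))/(-3 - (-1)) × (0.5 - 1)/(-3 - 1) × (0.5 - 3)/(-3 - 3) × (0.5 - 5)/(-3 - 5) = -0.021973
L_1(0.5) = (0.5 - (-3))/(-1 - (-3)) × (0.5 - 1)/(-1 - 1) × (0.5 - 3)/(-1 - 3) × (0.5 - 5)/(-1 - 5) = 0.205078
L_2(0.5) = (0.5 - (-3))/(1 - (-3)) × (0.5 - (-1))/(1 - (-1)) × (0.5 - 3)/(1 - 3) × (0.5 - 5)/(1 - 5) = 0.922852
L_3(0.5) = (0.5 - (-3))/(3 - (-3)) × (0.5 - (-1))/(3 - (-1)) × (0.5 - 1)/(3 - 1) × (0.5 - 5)/(3 - 5) = -0.123047
L_4(0.5) = (0.5 - (-3))/(5 - (-3)) × (0.5 - (-1))/(5 - (-1)) × (0.5 - 1)/(5 - 1) × (0.5 - 3)/(5 - 3) = 0.017090

P(0.5) = 6×L_0(0.5) + (-8)×L_1(0.5) + 20×L_2(0.5) + 14×L_3(0.5) + 25×L_4(0.5)
P(0.5) = 15.389160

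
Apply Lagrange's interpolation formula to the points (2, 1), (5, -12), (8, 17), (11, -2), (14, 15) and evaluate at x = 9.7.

Lagrange interpolation formula:
P(x) = Σ yᵢ × Lᵢ(x)
where Lᵢ(x) = Π_{j≠i} (x - xⱼ)/(xᵢ - xⱼ)

L_0(9.7) = (9.7 - 5)/(2 - 5) × (9.7 - 8)/(2 - 8) × (9.7 - 11)/(2 - 11) × (9.7 - 14)/(2 - 14) = 0.022975
L_1(9.7) = (9.7 - 2)/(5 - 2) × (9.7 - 8)/(5 - 8) × (9.7 - 11)/(5 - 11) × (9.7 - 14)/(5 - 14) = -0.150562
L_2(9.7) = (9.7 - 2)/(8 - 2) × (9.7 - 5)/(8 - 5) × (9.7 - 11)/(8 - 11) × (9.7 - 14)/(8 - 14) = 0.624389
L_3(9.7) = (9.7 - 2)/(11 - 2) × (9.7 - 5)/(11 - 5) × (9.7 - 8)/(11 - 8) × (9.7 - 14)/(11 - 14) = 0.544339
L_4(9.7) = (9.7 - 2)/(14 - 2) × (9.7 - 5)/(14 - 5) × (9.7 - 8)/(14 - 8) × (9.7 - 11)/(14 - 11) = -0.041142

P(9.7) = 1×L_0(9.7) + (-12)×L_1(9.7) + 17×L_2(9.7) + (-2)×L_3(9.7) + 15×L_4(9.7)
P(9.7) = 10.738527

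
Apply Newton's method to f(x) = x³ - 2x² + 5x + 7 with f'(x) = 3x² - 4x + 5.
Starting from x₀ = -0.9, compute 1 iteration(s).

f(x) = x³ - 2x² + 5x + 7
f'(x) = 3x² - 4x + 5
x₀ = -0.9

Newton-Raphson formula: x_{n+1} = x_n - f(x_n)/f'(x_n)

Iteration 1:
  f(-0.900000) = 0.151000
  f'(-0.900000) = 11.030000
  x_1 = -0.900000 - 0.151000/11.030000 = -0.913690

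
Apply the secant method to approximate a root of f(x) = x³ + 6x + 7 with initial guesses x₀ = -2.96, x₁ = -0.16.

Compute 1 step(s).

f(x) = x³ + 6x + 7
x₀ = -2.96, x₁ = -0.16

Secant formula: x_{n+1} = x_n - f(x_n)(x_n - x_{n-1})/(f(x_n) - f(x_{n-1}))

Iteration 1:
  f(-2.960000) = -36.694336
  f(-0.160000) = 6.035904
  x_2 = -0.160000 - 6.035904×(-0.160000 - (-2.960000))/(6.035904 - (-36.694336))
       = -0.555517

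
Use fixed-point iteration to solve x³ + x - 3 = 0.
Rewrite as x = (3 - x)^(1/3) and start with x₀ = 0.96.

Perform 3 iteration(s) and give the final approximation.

Equation: x³ + x - 3 = 0
Fixed-point form: x = (3 - x)^(1/3)
x₀ = 0.96

x_1 = g(0.960000) = 1.268265
x_2 = g(1.268265) = 1.200864
x_3 = g(1.200864) = 1.216246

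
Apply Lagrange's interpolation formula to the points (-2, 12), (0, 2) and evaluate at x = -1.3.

Lagrange interpolation formula:
P(x) = Σ yᵢ × Lᵢ(x)
where Lᵢ(x) = Π_{j≠i} (x - xⱼ)/(xᵢ - xⱼ)

L_0(-1.3) = (-1.3 - 0)/(-2 - 0) = 0.650000
L_1(-1.3) = (-1.3 - (-2))/(0 - (-2)) = 0.350000

P(-1.3) = 12×L_0(-1.3) + 2×L_1(-1.3)
P(-1.3) = 8.500000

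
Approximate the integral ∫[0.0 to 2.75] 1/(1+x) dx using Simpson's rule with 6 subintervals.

f(x) = 1/(1+x)
a = 0.0, b = 2.75, n = 6
h = (b - a)/n = 0.458333

Simpson's rule: (h/3)[f(x₀) + 4f(x₁) + 2f(x₂) + ... + f(xₙ)]

x_0 = 0.0000, f(x_0) = 1.000000, coefficient = 1
x_1 = 0.4583, f(x_1) = 0.685714, coefficient = 4
x_2 = 0.9167, f(x_2) = 0.521739, coefficient = 2
x_3 = 1.3750, f(x_3) = 0.421053, coefficient = 4
x_4 = 1.8333, f(x_4) = 0.352941, coefficient = 2
x_5 = 2.2917, f(x_5) = 0.303797, coefficient = 4
x_6 = 2.7500, f(x_6) = 0.266667, coefficient = 1

I ≈ (0.458333/3) × 8.658285 = 1.322794
Exact value: 1.321756
Error: 0.001038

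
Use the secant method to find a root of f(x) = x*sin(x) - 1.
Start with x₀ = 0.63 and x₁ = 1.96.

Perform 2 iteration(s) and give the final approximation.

f(x) = x*sin(x) - 1
x₀ = 0.63, x₁ = 1.96

Secant formula: x_{n+1} = x_n - f(x_n)(x_n - x_{n-1})/(f(x_n) - f(x_{n-1}))

Iteration 1:
  f(0.630000) = -0.628839
  f(1.960000) = 0.813415
  x_2 = 1.960000 - 0.813415×(1.960000 - 0.630000)/(0.813415 - (-0.628839))
       = 1.209895
Iteration 2:
  f(1.960000) = 0.813415
  f(1.209895) = 0.131952
  x_3 = 1.209895 - 0.131952×(1.209895 - 1.960000)/(0.131952 - 0.813415)
       = 1.064651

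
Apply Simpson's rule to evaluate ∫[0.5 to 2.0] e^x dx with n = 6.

f(x) = e^x
a = 0.5, b = 2.0, n = 6
h = (b - a)/n = 0.250000

Simpson's rule: (h/3)[f(x₀) + 4f(x₁) + 2f(x₂) + ... + f(xₙ)]

x_0 = 0.5000, f(x_0) = 1.648721, coefficient = 1
x_1 = 0.7500, f(x_1) = 2.117000, coefficient = 4
x_2 = 1.0000, f(x_2) = 2.718282, coefficient = 2
x_3 = 1.2500, f(x_3) = 3.490343, coefficient = 4
x_4 = 1.5000, f(x_4) = 4.481689, coefficient = 2
x_5 = 1.7500, f(x_5) = 5.754603, coefficient = 4
x_6 = 2.0000, f(x_6) = 7.389056, coefficient = 1

I ≈ (0.250000/3) × 68.885502 = 5.740458
Exact value: 5.740335
Error: 0.000124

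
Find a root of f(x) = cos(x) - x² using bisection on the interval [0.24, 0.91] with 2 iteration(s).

f(x) = cos(x) - x²
Initial interval: [0.24, 0.91]

Iteration 1:
  c_1 = (0.240000 + 0.910000)/2 = 0.575000
  f(c_1) = f(0.575000) = 0.508567
  f(a) × f(c) ≥ 0, new interval: [0.575000, 0.910000]
Iteration 2:
  c_2 = (0.575000 + 0.910000)/2 = 0.742500
  f(c_2) = f(0.742500) = 0.185474
  f(a) × f(c) ≥ 0, new interval: [0.742500, 0.910000]

After 2 iteration(s), the approximation is c_2 = 0.742500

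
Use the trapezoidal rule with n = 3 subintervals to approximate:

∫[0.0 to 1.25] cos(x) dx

f(x) = cos(x)
a = 0.0, b = 1.25, n = 3
h = (b - a)/n = 0.416667

Trapezoidal rule: (h/2)[f(x₀) + 2f(x₁) + 2f(x₂) + ... + f(xₙ)]

x_0 = 0.0000, f(x_0) = 1.000000, coefficient = 1
x_1 = 0.4167, f(x_1) = 0.914443, coefficient = 2
x_2 = 0.8333, f(x_2) = 0.672412, coefficient = 2
x_3 = 1.2500, f(x_3) = 0.315322, coefficient = 1

I ≈ (0.416667/2) × 4.489033 = 0.935215
Exact value: 0.948985
Error: 0.013769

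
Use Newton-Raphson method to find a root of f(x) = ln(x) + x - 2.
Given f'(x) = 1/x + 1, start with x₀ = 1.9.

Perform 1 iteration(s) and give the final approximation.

f(x) = ln(x) + x - 2
f'(x) = 1/x + 1
x₀ = 1.9

Newton-Raphson formula: x_{n+1} = x_n - f(x_n)/f'(x_n)

Iteration 1:
  f(1.900000) = 0.541854
  f'(1.900000) = 1.526316
  x_1 = 1.900000 - 0.541854/1.526316 = 1.544992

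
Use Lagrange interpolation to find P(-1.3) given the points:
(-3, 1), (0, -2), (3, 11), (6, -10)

Lagrange interpolation formula:
P(x) = Σ yᵢ × Lᵢ(x)
where Lᵢ(x) = Π_{j≠i} (x - xⱼ)/(xᵢ - xⱼ)

L_0(-1.3) = (-1.3 - 0)/(-3 - 0) × (-1.3 - 3)/(-3 - 3) × (-1.3 - 6)/(-3 - 6) = 0.251895
L_1(-1.3) = (-1.3 - (-3))/(0 - (-3)) × (-1.3 - 3)/(0 - 3) × (-1.3 - 6)/(0 - 6) = 0.988204
L_2(-1.3) = (-1.3 - (-3))/(3 - (-3)) × (-1.3 - 0)/(3 - 0) × (-1.3 - 6)/(3 - 6) = -0.298759
L_3(-1.3) = (-1.3 - (-3))/(6 - (-3)) × (-1.3 - 0)/(6 - 0) × (-1.3 - 3)/(6 - 3) = 0.058660

P(-1.3) = 1×L_0(-1.3) + (-2)×L_1(-1.3) + 11×L_2(-1.3) + (-10)×L_3(-1.3)
P(-1.3) = -5.597469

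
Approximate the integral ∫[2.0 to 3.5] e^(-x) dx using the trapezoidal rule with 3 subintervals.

f(x) = e^(-x)
a = 2.0, b = 3.5, n = 3
h = (b - a)/n = 0.500000

Trapezoidal rule: (h/2)[f(x₀) + 2f(x₁) + 2f(x₂) + ... + f(xₙ)]

x_0 = 2.0000, f(x_0) = 0.135335, coefficient = 1
x_1 = 2.5000, f(x_1) = 0.082085, coefficient = 2
x_2 = 3.0000, f(x_2) = 0.049787, coefficient = 2
x_3 = 3.5000, f(x_3) = 0.030197, coefficient = 1

I ≈ (0.500000/2) × 0.429277 = 0.107319
Exact value: 0.105138
Error: 0.002181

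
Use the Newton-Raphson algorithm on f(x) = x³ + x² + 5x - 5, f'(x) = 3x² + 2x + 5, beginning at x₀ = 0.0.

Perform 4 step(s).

f(x) = x³ + x² + 5x - 5
f'(x) = 3x² + 2x + 5
x₀ = 0.0

Newton-Raphson formula: x_{n+1} = x_n - f(x_n)/f'(x_n)

Iteration 1:
  f(0.000000) = -5.000000
  f'(0.000000) = 5.000000
  x_1 = 0.000000 - (-5.000000)/5.000000 = 1.000000
Iteration 2:
  f(1.000000) = 2.000000
  f'(1.000000) = 10.000000
  x_2 = 1.000000 - 2.000000/10.000000 = 0.800000
Iteration 3:
  f(0.800000) = 0.152000
  f'(0.800000) = 8.520000
  x_3 = 0.800000 - 0.152000/8.520000 = 0.782160
Iteration 4:
  f(0.782160) = 0.001076
  f'(0.782160) = 8.399640
  x_4 = 0.782160 - 0.001076/8.399640 = 0.782031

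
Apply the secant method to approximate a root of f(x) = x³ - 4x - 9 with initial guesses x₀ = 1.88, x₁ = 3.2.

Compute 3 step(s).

f(x) = x³ - 4x - 9
x₀ = 1.88, x₁ = 3.2

Secant formula: x_{n+1} = x_n - f(x_n)(x_n - x_{n-1})/(f(x_n) - f(x_{n-1}))

Iteration 1:
  f(1.880000) = -9.875328
  f(3.200000) = 10.968000
  x_2 = 3.200000 - 10.968000×(3.200000 - 1.880000)/(10.968000 - (-9.875328))
       = 2.505401
Iteration 2:
  f(3.200000) = 10.968000
  f(2.505401) = -3.295120
  x_3 = 2.505401 - (-3.295120)×(2.505401 - 3.200000)/(-3.295120 - 10.968000)
       = 2.665870
Iteration 3:
  f(2.505401) = -3.295120
  f(2.665870) = -0.717513
  x_4 = 2.665870 - (-0.717513)×(2.665870 - 2.505401)/(-0.717513 - (-3.295120))
       = 2.710538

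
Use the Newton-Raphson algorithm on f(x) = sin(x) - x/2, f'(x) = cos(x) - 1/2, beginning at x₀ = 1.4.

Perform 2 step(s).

f(x) = sin(x) - x/2
f'(x) = cos(x) - 1/2
x₀ = 1.4

Newton-Raphson formula: x_{n+1} = x_n - f(x_n)/f'(x_n)

Iteration 1:
  f(1.400000) = 0.285450
  f'(1.400000) = -0.330033
  x_1 = 1.400000 - 0.285450/(-0.330033) = 2.264913
Iteration 2:
  f(2.264913) = -0.363838
  f'(2.264913) = -1.139707
  x_2 = 2.264913 - (-0.363838)/(-1.139707) = 1.945675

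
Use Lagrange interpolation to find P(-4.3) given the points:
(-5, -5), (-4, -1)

Lagrange interpolation formula:
P(x) = Σ yᵢ × Lᵢ(x)
where Lᵢ(x) = Π_{j≠i} (x - xⱼ)/(xᵢ - xⱼ)

L_0(-4.3) = (-4.3 - (-4))/(-5 - (-4)) = 0.300000
L_1(-4.3) = (-4.3 - (-5))/(-4 - (-5)) = 0.700000

P(-4.3) = (-5)×L_0(-4.3) + (-1)×L_1(-4.3)
P(-4.3) = -2.200000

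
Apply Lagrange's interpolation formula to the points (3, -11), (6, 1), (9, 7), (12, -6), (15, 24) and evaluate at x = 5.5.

Lagrange interpolation formula:
P(x) = Σ yᵢ × Lᵢ(x)
where Lᵢ(x) = Π_{j≠i} (x - xⱼ)/(xᵢ - xⱼ)

L_0(5.5) = (5.5 - 6)/(3 - 6) × (5.5 - 9)/(3 - 9) × (5.5 - 12)/(3 - 12) × (5.5 - 15)/(3 - 15) = 0.055588
L_1(5.5) = (5.5 - 3)/(6 - 3) × (5.5 - 9)/(6 - 9) × (5.5 - 12)/(6 - 12) × (5.5 - 15)/(6 - 15) = 1.111754
L_2(5.5) = (5.5 - 3)/(9 - 3) × (5.5 - 6)/(9 - 6) × (5.5 - 12)/(9 - 12) × (5.5 - 15)/(9 - 15) = -0.238233
L_3(5.5) = (5.5 - 3)/(12 - 3) × (5.5 - 6)/(12 - 6) × (5.5 - 9)/(12 - 9) × (5.5 - 15)/(12 - 15) = 0.085520
L_4(5.5) = (5.5 - 3)/(15 - 3) × (5.5 - 6)/(15 - 6) × (5.5 - 9)/(15 - 9) × (5.5 - 12)/(15 - 12) = -0.014628

P(5.5) = (-11)×L_0(5.5) + 1×L_1(5.5) + 7×L_2(5.5) + (-6)×L_3(5.5) + 24×L_4(5.5)
P(5.5) = -2.031539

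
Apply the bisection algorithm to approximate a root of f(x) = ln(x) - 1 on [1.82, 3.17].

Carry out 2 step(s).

f(x) = ln(x) - 1
Initial interval: [1.82, 3.17]

Iteration 1:
  c_1 = (1.820000 + 3.170000)/2 = 2.495000
  f(c_1) = f(2.495000) = -0.085711
  f(a) × f(c) ≥ 0, new interval: [2.495000, 3.170000]
Iteration 2:
  c_2 = (2.495000 + 3.170000)/2 = 2.832500
  f(c_2) = f(2.832500) = 0.041160
  f(a) × f(c) < 0, new interval: [2.495000, 2.832500]

After 2 iteration(s), the approximation is c_2 = 2.832500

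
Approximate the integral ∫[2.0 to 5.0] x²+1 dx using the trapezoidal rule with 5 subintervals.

f(x) = x²+1
a = 2.0, b = 5.0, n = 5
h = (b - a)/n = 0.600000

Trapezoidal rule: (h/2)[f(x₀) + 2f(x₁) + 2f(x₂) + ... + f(xₙ)]

x_0 = 2.0000, f(x_0) = 5.000000, coefficient = 1
x_1 = 2.6000, f(x_1) = 7.760000, coefficient = 2
x_2 = 3.2000, f(x_2) = 11.240000, coefficient = 2
x_3 = 3.8000, f(x_3) = 15.440000, coefficient = 2
x_4 = 4.4000, f(x_4) = 20.360000, coefficient = 2
x_5 = 5.0000, f(x_5) = 26.000000, coefficient = 1

I ≈ (0.600000/2) × 140.600000 = 42.180000
Exact value: 42.000000
Error: 0.180000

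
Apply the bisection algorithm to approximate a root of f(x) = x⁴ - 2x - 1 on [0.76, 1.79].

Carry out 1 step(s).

f(x) = x⁴ - 2x - 1
Initial interval: [0.76, 1.79]

Iteration 1:
  c_1 = (0.760000 + 1.790000)/2 = 1.275000
  f(c_1) = f(1.275000) = -0.907343
  f(a) × f(c) ≥ 0, new interval: [1.275000, 1.790000]

After 1 iteration(s), the approximation is c_1 = 1.275000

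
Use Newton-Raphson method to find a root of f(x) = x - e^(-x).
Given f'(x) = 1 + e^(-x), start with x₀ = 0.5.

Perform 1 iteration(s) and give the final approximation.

f(x) = x - e^(-x)
f'(x) = 1 + e^(-x)
x₀ = 0.5

Newton-Raphson formula: x_{n+1} = x_n - f(x_n)/f'(x_n)

Iteration 1:
  f(0.500000) = -0.106531
  f'(0.500000) = 1.606531
  x_1 = 0.500000 - (-0.106531)/1.606531 = 0.566311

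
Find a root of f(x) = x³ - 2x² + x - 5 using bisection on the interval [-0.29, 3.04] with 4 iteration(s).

f(x) = x³ - 2x² + x - 5
Initial interval: [-0.29, 3.04]

Iteration 1:
  c_1 = (-0.290000 + 3.040000)/2 = 1.375000
  f(c_1) = f(1.375000) = -4.806641
  f(a) × f(c) ≥ 0, new interval: [1.375000, 3.040000]
Iteration 2:
  c_2 = (1.375000 + 3.040000)/2 = 2.207500
  f(c_2) = f(2.207500) = -1.781341
  f(a) × f(c) ≥ 0, new interval: [2.207500, 3.040000]
Iteration 3:
  c_3 = (2.207500 + 3.040000)/2 = 2.623750
  f(c_3) = f(2.623750) = 1.917685
  f(a) × f(c) < 0, new interval: [2.207500, 2.623750]
Iteration 4:
  c_4 = (2.207500 + 2.623750)/2 = 2.415625
  f(c_4) = f(2.415625) = -0.159102
  f(a) × f(c) ≥ 0, new interval: [2.415625, 2.623750]

After 4 iteration(s), the approximation is c_4 = 2.415625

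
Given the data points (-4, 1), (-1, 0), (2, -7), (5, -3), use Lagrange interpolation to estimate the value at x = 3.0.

Lagrange interpolation formula:
P(x) = Σ yᵢ × Lᵢ(x)
where Lᵢ(x) = Π_{j≠i} (x - xⱼ)/(xᵢ - xⱼ)

L_0(3.0) = (3.0 - (-1))/(-4 - (-1)) × (3.0 - 2)/(-4 - 2) × (3.0 - 5)/(-4 - 5) = 0.049383
L_1(3.0) = (3.0 - (-4))/(-1 - (-4)) × (3.0 - 2)/(-1 - 2) × (3.0 - 5)/(-1 - 5) = -0.259259
L_2(3.0) = (3.0 - (-4))/(2 - (-4)) × (3.0 - (-1))/(2 - (-1)) × (3.0 - 5)/(2 - 5) = 1.037037
L_3(3.0) = (3.0 - (-4))/(5 - (-4)) × (3.0 - (-1))/(5 - (-1)) × (3.0 - 2)/(5 - 2) = 0.172840

P(3.0) = 1×L_0(3.0) + 0×L_1(3.0) + (-7)×L_2(3.0) + (-3)×L_3(3.0)
P(3.0) = -7.728395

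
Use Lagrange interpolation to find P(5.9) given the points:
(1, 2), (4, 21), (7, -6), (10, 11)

Lagrange interpolation formula:
P(x) = Σ yᵢ × Lᵢ(x)
where Lᵢ(x) = Π_{j≠i} (x - xⱼ)/(xᵢ - xⱼ)

L_0(5.9) = (5.9 - 4)/(1 - 4) × (5.9 - 7)/(1 - 7) × (5.9 - 10)/(1 - 10) = -0.052895
L_1(5.9) = (5.9 - 1)/(4 - 1) × (5.9 - 7)/(4 - 7) × (5.9 - 10)/(4 - 10) = 0.409241
L_2(5.9) = (5.9 - 1)/(7 - 1) × (5.9 - 4)/(7 - 4) × (5.9 - 10)/(7 - 10) = 0.706870
L_3(5.9) = (5.9 - 1)/(10 - 1) × (5.9 - 4)/(10 - 4) × (5.9 - 7)/(10 - 7) = -0.063216

P(5.9) = 2×L_0(5.9) + 21×L_1(5.9) + (-6)×L_2(5.9) + 11×L_3(5.9)
P(5.9) = 3.551667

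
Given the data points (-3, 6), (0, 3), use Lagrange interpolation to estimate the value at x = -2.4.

Lagrange interpolation formula:
P(x) = Σ yᵢ × Lᵢ(x)
where Lᵢ(x) = Π_{j≠i} (x - xⱼ)/(xᵢ - xⱼ)

L_0(-2.4) = (-2.4 - 0)/(-3 - 0) = 0.800000
L_1(-2.4) = (-2.4 - (-3))/(0 - (-3)) = 0.200000

P(-2.4) = 6×L_0(-2.4) + 3×L_1(-2.4)
P(-2.4) = 5.400000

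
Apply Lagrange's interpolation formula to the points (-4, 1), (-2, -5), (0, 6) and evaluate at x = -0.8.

Lagrange interpolation formula:
P(x) = Σ yᵢ × Lᵢ(x)
where Lᵢ(x) = Π_{j≠i} (x - xⱼ)/(xᵢ - xⱼ)

L_0(-0.8) = (-0.8 - (-2))/(-4 - (-2)) × (-0.8 - 0)/(-4 - 0) = -0.120000
L_1(-0.8) = (-0.8 - (-4))/(-2 - (-4)) × (-0.8 - 0)/(-2 - 0) = 0.640000
L_2(-0.8) = (-0.8 - (-4))/(0 - (-4)) × (-0.8 - (-2))/(0 - (-2)) = 0.480000

P(-0.8) = 1×L_0(-0.8) + (-5)×L_1(-0.8) + 6×L_2(-0.8)
P(-0.8) = -0.440000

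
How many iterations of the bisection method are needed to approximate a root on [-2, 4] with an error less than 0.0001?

We need (b-a)/2^n ≤ 0.0001
(4 - (-2))/2^n ≤ 0.0001
6/2^n ≤ 0.0001
2^n ≥ 60000
n ≥ log₂(60000) = 15.87
n ≥ 16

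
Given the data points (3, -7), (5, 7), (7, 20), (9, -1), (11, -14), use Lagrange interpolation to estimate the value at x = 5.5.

Lagrange interpolation formula:
P(x) = Σ yᵢ × Lᵢ(x)
where Lᵢ(x) = Π_{j≠i} (x - xⱼ)/(xᵢ - xⱼ)

L_0(5.5) = (5.5 - 5)/(3 - 5) × (5.5 - 7)/(3 - 7) × (5.5 - 9)/(3 - 9) × (5.5 - 11)/(3 - 11) = -0.037598
L_1(5.5) = (5.5 - 3)/(5 - 3) × (5.5 - 7)/(5 - 7) × (5.5 - 9)/(5 - 9) × (5.5 - 11)/(5 - 11) = 0.751953
L_2(5.5) = (5.5 - 3)/(7 - 3) × (5.5 - 5)/(7 - 5) × (5.5 - 9)/(7 - 9) × (5.5 - 11)/(7 - 11) = 0.375977
L_3(5.5) = (5.5 - 3)/(9 - 3) × (5.5 - 5)/(9 - 5) × (5.5 - 7)/(9 - 7) × (5.5 - 11)/(9 - 11) = -0.107422
L_4(5.5) = (5.5 - 3)/(11 - 3) × (5.5 - 5)/(11 - 5) × (5.5 - 7)/(11 - 7) × (5.5 - 9)/(11 - 9) = 0.017090

P(5.5) = (-7)×L_0(5.5) + 7×L_1(5.5) + 20×L_2(5.5) + (-1)×L_3(5.5) + (-14)×L_4(5.5)
P(5.5) = 12.914551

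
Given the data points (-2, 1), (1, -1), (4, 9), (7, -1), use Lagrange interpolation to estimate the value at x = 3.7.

Lagrange interpolation formula:
P(x) = Σ yᵢ × Lᵢ(x)
where Lᵢ(x) = Π_{j≠i} (x - xⱼ)/(xᵢ - xⱼ)

L_0(3.7) = (3.7 - 1)/(-2 - 1) × (3.7 - 4)/(-2 - 4) × (3.7 - 7)/(-2 - 7) = -0.016500
L_1(3.7) = (3.7 - (-2))/(1 - (-2)) × (3.7 - 4)/(1 - 4) × (3.7 - 7)/(1 - 7) = 0.104500
L_2(3.7) = (3.7 - (-2))/(4 - (-2)) × (3.7 - 1)/(4 - 1) × (3.7 - 7)/(4 - 7) = 0.940500
L_3(3.7) = (3.7 - (-2))/(7 - (-2)) × (3.7 - 1)/(7 - 1) × (3.7 - 4)/(7 - 4) = -0.028500

P(3.7) = 1×L_0(3.7) + (-1)×L_1(3.7) + 9×L_2(3.7) + (-1)×L_3(3.7)
P(3.7) = 8.372000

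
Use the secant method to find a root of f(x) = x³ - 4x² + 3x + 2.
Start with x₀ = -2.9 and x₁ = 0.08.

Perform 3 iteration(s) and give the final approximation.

f(x) = x³ - 4x² + 3x + 2
x₀ = -2.9, x₁ = 0.08

Secant formula: x_{n+1} = x_n - f(x_n)(x_n - x_{n-1})/(f(x_n) - f(x_{n-1}))

Iteration 1:
  f(-2.900000) = -64.729000
  f(0.080000) = 2.214912
  x_2 = 0.080000 - 2.214912×(0.080000 - (-2.900000))/(2.214912 - (-64.729000))
       = -0.018597
Iteration 2:
  f(0.080000) = 2.214912
  f(-0.018597) = 1.942821
  x_3 = -0.018597 - 1.942821×(-0.018597 - 0.080000)/(1.942821 - 2.214912)
       = -0.722608
Iteration 3:
  f(-0.018597) = 1.942821
  f(-0.722608) = -2.633790
  x_4 = -0.722608 - (-2.633790)×(-0.722608 - (-0.018597))/(-2.633790 - 1.942821)
       = -0.317457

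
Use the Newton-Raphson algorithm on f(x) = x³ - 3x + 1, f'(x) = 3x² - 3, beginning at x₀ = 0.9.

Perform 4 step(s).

f(x) = x³ - 3x + 1
f'(x) = 3x² - 3
x₀ = 0.9

Newton-Raphson formula: x_{n+1} = x_n - f(x_n)/f'(x_n)

Iteration 1:
  f(0.900000) = -0.971000
  f'(0.900000) = -0.570000
  x_1 = 0.900000 - (-0.971000)/(-0.570000) = -0.803509
Iteration 2:
  f(-0.803509) = 2.891760
  f'(-0.803509) = -1.063121
  x_2 = -0.803509 - 2.891760/(-1.063121) = 1.916558
Iteration 3:
  f(1.916558) = 2.290216
  f'(1.916558) = 8.019582
  x_3 = 1.916558 - 2.290216/8.019582 = 1.630980
Iteration 4:
  f(1.630980) = 0.445623
  f'(1.630980) = 4.980287
  x_4 = 1.630980 - 0.445623/4.980287 = 1.541503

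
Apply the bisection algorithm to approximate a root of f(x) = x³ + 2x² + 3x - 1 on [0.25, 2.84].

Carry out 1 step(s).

f(x) = x³ + 2x² + 3x - 1
Initial interval: [0.25, 2.84]

Iteration 1:
  c_1 = (0.250000 + 2.840000)/2 = 1.545000
  f(c_1) = f(1.545000) = 12.097004
  f(a) × f(c) < 0, new interval: [0.250000, 1.545000]

After 1 iteration(s), the approximation is c_1 = 1.545000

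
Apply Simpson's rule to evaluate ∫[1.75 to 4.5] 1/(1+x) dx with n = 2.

f(x) = 1/(1+x)
a = 1.75, b = 4.5, n = 2
h = (b - a)/n = 1.375000

Simpson's rule: (h/3)[f(x₀) + 4f(x₁) + 2f(x₂) + ... + f(xₙ)]

x_0 = 1.7500, f(x_0) = 0.363636, coefficient = 1
x_1 = 3.1250, f(x_1) = 0.242424, coefficient = 4
x_2 = 4.5000, f(x_2) = 0.181818, coefficient = 1

I ≈ (1.375000/3) × 1.515152 = 0.694444
Exact value: 0.693147
Error: 0.001297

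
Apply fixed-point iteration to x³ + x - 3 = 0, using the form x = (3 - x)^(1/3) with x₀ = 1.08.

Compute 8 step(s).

Equation: x³ + x - 3 = 0
Fixed-point form: x = (3 - x)^(1/3)
x₀ = 1.08

x_1 = g(1.080000) = 1.242893
x_2 = g(1.242893) = 1.206700
x_3 = g(1.206700) = 1.214929
x_4 = g(1.214929) = 1.213068
x_5 = g(1.213068) = 1.213489
x_6 = g(1.213489) = 1.213394
x_7 = g(1.213394) = 1.213416
x_8 = g(1.213416) = 1.213411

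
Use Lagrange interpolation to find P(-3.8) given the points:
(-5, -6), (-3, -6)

Lagrange interpolation formula:
P(x) = Σ yᵢ × Lᵢ(x)
where Lᵢ(x) = Π_{j≠i} (x - xⱼ)/(xᵢ - xⱼ)

L_0(-3.8) = (-3.8 - (-3))/(-5 - (-3)) = 0.400000
L_1(-3.8) = (-3.8 - (-5))/(-3 - (-5)) = 0.600000

P(-3.8) = (-6)×L_0(-3.8) + (-6)×L_1(-3.8)
P(-3.8) = -6.000000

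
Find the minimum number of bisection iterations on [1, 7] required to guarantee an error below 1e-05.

We need (b-a)/2^n ≤ 1e-05
(7 - 1)/2^n ≤ 1e-05
6/2^n ≤ 1e-05
2^n ≥ 600000
n ≥ log₂(600000) = 19.19
n ≥ 20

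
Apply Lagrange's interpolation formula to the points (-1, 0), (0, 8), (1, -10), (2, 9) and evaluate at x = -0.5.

Lagrange interpolation formula:
P(x) = Σ yᵢ × Lᵢ(x)
where Lᵢ(x) = Π_{j≠i} (x - xⱼ)/(xᵢ - xⱼ)

L_0(-0.5) = (-0.5 - 0)/(-1 - 0) × (-0.5 - 1)/(-1 - 1) × (-0.5 - 2)/(-1 - 2) = 0.312500
L_1(-0.5) = (-0.5 - (-1))/(0 - (-1)) × (-0.5 - 1)/(0 - 1) × (-0.5 - 2)/(0 - 2) = 0.937500
L_2(-0.5) = (-0.5 - (-1))/(1 - (-1)) × (-0.5 - 0)/(1 - 0) × (-0.5 - 2)/(1 - 2) = -0.312500
L_3(-0.5) = (-0.5 - (-1))/(2 - (-1)) × (-0.5 - 0)/(2 - 0) × (-0.5 - 1)/(2 - 1) = 0.062500

P(-0.5) = 0×L_0(-0.5) + 8×L_1(-0.5) + (-10)×L_2(-0.5) + 9×L_3(-0.5)
P(-0.5) = 11.187500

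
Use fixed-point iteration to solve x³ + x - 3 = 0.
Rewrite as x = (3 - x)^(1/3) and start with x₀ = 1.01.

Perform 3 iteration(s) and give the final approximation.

Equation: x³ + x - 3 = 0
Fixed-point form: x = (3 - x)^(1/3)
x₀ = 1.01

x_1 = g(1.010000) = 1.257818
x_2 = g(1.257818) = 1.203274
x_3 = g(1.203274) = 1.215702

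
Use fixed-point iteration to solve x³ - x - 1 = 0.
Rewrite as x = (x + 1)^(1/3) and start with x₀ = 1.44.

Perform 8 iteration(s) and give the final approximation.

Equation: x³ - x - 1 = 0
Fixed-point form: x = (x + 1)^(1/3)
x₀ = 1.44

x_1 = g(1.440000) = 1.346263
x_2 = g(1.346263) = 1.328798
x_3 = g(1.328798) = 1.325492
x_4 = g(1.325492) = 1.324865
x_5 = g(1.324865) = 1.324746
x_6 = g(1.324746) = 1.324723
x_7 = g(1.324723) = 1.324719
x_8 = g(1.324719) = 1.324718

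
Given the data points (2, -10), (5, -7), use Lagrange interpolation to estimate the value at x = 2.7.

Lagrange interpolation formula:
P(x) = Σ yᵢ × Lᵢ(x)
where Lᵢ(x) = Π_{j≠i} (x - xⱼ)/(xᵢ - xⱼ)

L_0(2.7) = (2.7 - 5)/(2 - 5) = 0.766667
L_1(2.7) = (2.7 - 2)/(5 - 2) = 0.233333

P(2.7) = (-10)×L_0(2.7) + (-7)×L_1(2.7)
P(2.7) = -9.300000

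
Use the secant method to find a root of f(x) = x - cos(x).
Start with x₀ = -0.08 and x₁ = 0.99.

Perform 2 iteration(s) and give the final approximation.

f(x) = x - cos(x)
x₀ = -0.08, x₁ = 0.99

Secant formula: x_{n+1} = x_n - f(x_n)(x_n - x_{n-1})/(f(x_n) - f(x_{n-1}))

Iteration 1:
  f(-0.080000) = -1.076802
  f(0.990000) = 0.441310
  x_2 = 0.990000 - 0.441310×(0.990000 - (-0.080000))/(0.441310 - (-1.076802))
       = 0.678955
Iteration 2:
  f(0.990000) = 0.441310
  f(0.678955) = -0.099275
  x_3 = 0.678955 - (-0.099275)×(0.678955 - 0.990000)/(-0.099275 - 0.441310)
       = 0.736076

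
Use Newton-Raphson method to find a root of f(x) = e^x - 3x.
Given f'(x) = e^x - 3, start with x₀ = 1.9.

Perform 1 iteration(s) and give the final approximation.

f(x) = e^x - 3x
f'(x) = e^x - 3
x₀ = 1.9

Newton-Raphson formula: x_{n+1} = x_n - f(x_n)/f'(x_n)

Iteration 1:
  f(1.900000) = 0.985894
  f'(1.900000) = 3.685894
  x_1 = 1.900000 - 0.985894/3.685894 = 1.632522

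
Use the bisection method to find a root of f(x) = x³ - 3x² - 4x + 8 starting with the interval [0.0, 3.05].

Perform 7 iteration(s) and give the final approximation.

f(x) = x³ - 3x² - 4x + 8
Initial interval: [0.0, 3.05]

Iteration 1:
  c_1 = (0.000000 + 3.050000)/2 = 1.525000
  f(c_1) = f(1.525000) = -1.530297
  f(a) × f(c) < 0, new interval: [0.000000, 1.525000]
Iteration 2:
  c_2 = (0.000000 + 1.525000)/2 = 0.762500
  f(c_2) = f(0.762500) = 3.649104
  f(a) × f(c) ≥ 0, new interval: [0.762500, 1.525000]
Iteration 3:
  c_3 = (0.762500 + 1.525000)/2 = 1.143750
  f(c_3) = f(1.143750) = 0.996720
  f(a) × f(c) ≥ 0, new interval: [1.143750, 1.525000]
Iteration 4:
  c_4 = (1.143750 + 1.525000)/2 = 1.334375
  f(c_4) = f(1.334375) = -0.303240
  f(a) × f(c) < 0, new interval: [1.143750, 1.334375]
Iteration 5:
  c_5 = (1.143750 + 1.334375)/2 = 1.239062
  f(c_5) = f(1.239062) = 0.340225
  f(a) × f(c) ≥ 0, new interval: [1.239062, 1.334375]
Iteration 6:
  c_6 = (1.239062 + 1.334375)/2 = 1.286719
  f(c_6) = f(1.286719) = 0.016539
  f(a) × f(c) ≥ 0, new interval: [1.286719, 1.334375]
Iteration 7:
  c_7 = (1.286719 + 1.334375)/2 = 1.310547
  f(c_7) = f(1.310547) = -0.143879
  f(a) × f(c) < 0, new interval: [1.286719, 1.310547]

After 7 iteration(s), the approximation is c_7 = 1.310547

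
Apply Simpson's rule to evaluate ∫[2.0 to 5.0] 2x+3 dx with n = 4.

f(x) = 2x+3
a = 2.0, b = 5.0, n = 4
h = (b - a)/n = 0.750000

Simpson's rule: (h/3)[f(x₀) + 4f(x₁) + 2f(x₂) + ... + f(xₙ)]

x_0 = 2.0000, f(x_0) = 7.000000, coefficient = 1
x_1 = 2.7500, f(x_1) = 8.500000, coefficient = 4
x_2 = 3.5000, f(x_2) = 10.000000, coefficient = 2
x_3 = 4.2500, f(x_3) = 11.500000, coefficient = 4
x_4 = 5.0000, f(x_4) = 13.000000, coefficient = 1

I ≈ (0.750000/3) × 120.000000 = 30.000000
Exact value: 30.000000
Error: 0.000000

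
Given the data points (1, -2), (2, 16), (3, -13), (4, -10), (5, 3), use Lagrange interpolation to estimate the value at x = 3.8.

Lagrange interpolation formula:
P(x) = Σ yᵢ × Lᵢ(x)
where Lᵢ(x) = Π_{j≠i} (x - xⱼ)/(xᵢ - xⱼ)

L_0(3.8) = (3.8 - 2)/(1 - 2) × (3.8 - 3)/(1 - 3) × (3.8 - 4)/(1 - 4) × (3.8 - 5)/(1 - 5) = 0.014400
L_1(3.8) = (3.8 - 1)/(2 - 1) × (3.8 - 3)/(2 - 3) × (3.8 - 4)/(2 - 4) × (3.8 - 5)/(2 - 5) = -0.089600
L_2(3.8) = (3.8 - 1)/(3 - 1) × (3.8 - 2)/(3 - 2) × (3.8 - 4)/(3 - 4) × (3.8 - 5)/(3 - 5) = 0.302400
L_3(3.8) = (3.8 - 1)/(4 - 1) × (3.8 - 2)/(4 - 2) × (3.8 - 3)/(4 - 3) × (3.8 - 5)/(4 - 5) = 0.806400
L_4(3.8) = (3.8 - 1)/(5 - 1) × (3.8 - 2)/(5 - 2) × (3.8 - 3)/(5 - 3) × (3.8 - 4)/(5 - 4) = -0.033600

P(3.8) = (-2)×L_0(3.8) + 16×L_1(3.8) + (-13)×L_2(3.8) + (-10)×L_3(3.8) + 3×L_4(3.8)
P(3.8) = -13.558400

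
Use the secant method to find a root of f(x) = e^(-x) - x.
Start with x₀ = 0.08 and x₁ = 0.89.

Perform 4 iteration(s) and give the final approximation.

f(x) = e^(-x) - x
x₀ = 0.08, x₁ = 0.89

Secant formula: x_{n+1} = x_n - f(x_n)(x_n - x_{n-1})/(f(x_n) - f(x_{n-1}))

Iteration 1:
  f(0.080000) = 0.843116
  f(0.890000) = -0.479344
  x_2 = 0.890000 - (-0.479344)×(0.890000 - 0.080000)/(-0.479344 - 0.843116)
       = 0.596404
Iteration 2:
  f(0.890000) = -0.479344
  f(0.596404) = -0.045616
  x_3 = 0.596404 - (-0.045616)×(0.596404 - 0.890000)/(-0.045616 - (-0.479344))
       = 0.565526
Iteration 3:
  f(0.596404) = -0.045616
  f(0.565526) = 0.002535
  x_4 = 0.565526 - 0.002535×(0.565526 - 0.596404)/(0.002535 - (-0.045616))
       = 0.567152
Iteration 4:
  f(0.565526) = 0.002535
  f(0.567152) = -0.000013
  x_5 = 0.567152 - (-0.000013)×(0.567152 - 0.565526)/(-0.000013 - 0.002535)
       = 0.567143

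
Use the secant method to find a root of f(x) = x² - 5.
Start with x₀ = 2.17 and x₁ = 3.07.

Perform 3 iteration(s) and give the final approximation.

f(x) = x² - 5
x₀ = 2.17, x₁ = 3.07

Secant formula: x_{n+1} = x_n - f(x_n)(x_n - x_{n-1})/(f(x_n) - f(x_{n-1}))

Iteration 1:
  f(2.170000) = -0.291100
  f(3.070000) = 4.424900
  x_2 = 3.070000 - 4.424900×(3.070000 - 2.170000)/(4.424900 - (-0.291100))
       = 2.225553
Iteration 2:
  f(3.070000) = 4.424900
  f(2.225553) = -0.046912
  x_3 = 2.225553 - (-0.046912)×(2.225553 - 3.070000)/(-0.046912 - 4.424900)
       = 2.234412
Iteration 3:
  f(2.225553) = -0.046912
  f(2.234412) = -0.007402
  x_4 = 2.234412 - (-0.007402)×(2.234412 - 2.225553)/(-0.007402 - (-0.046912))
       = 2.236072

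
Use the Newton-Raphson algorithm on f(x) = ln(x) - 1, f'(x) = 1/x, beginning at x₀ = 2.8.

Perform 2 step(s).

f(x) = ln(x) - 1
f'(x) = 1/x
x₀ = 2.8

Newton-Raphson formula: x_{n+1} = x_n - f(x_n)/f'(x_n)

Iteration 1:
  f(2.800000) = 0.029619
  f'(2.800000) = 0.357143
  x_1 = 2.800000 - 0.029619/0.357143 = 2.717066
Iteration 2:
  f(2.717066) = -0.000448
  f'(2.717066) = 0.368044
  x_2 = 2.717066 - (-0.000448)/0.368044 = 2.718282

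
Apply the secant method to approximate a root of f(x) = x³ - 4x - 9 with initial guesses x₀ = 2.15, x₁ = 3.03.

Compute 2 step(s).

f(x) = x³ - 4x - 9
x₀ = 2.15, x₁ = 3.03

Secant formula: x_{n+1} = x_n - f(x_n)(x_n - x_{n-1})/(f(x_n) - f(x_{n-1}))

Iteration 1:
  f(2.150000) = -7.661625
  f(3.030000) = 6.698127
  x_2 = 3.030000 - 6.698127×(3.030000 - 2.150000)/(6.698127 - (-7.661625))
       = 2.619523
Iteration 2:
  f(3.030000) = 6.698127
  f(2.619523) = -1.503190
  x_3 = 2.619523 - (-1.503190)×(2.619523 - 3.030000)/(-1.503190 - 6.698127)
       = 2.694758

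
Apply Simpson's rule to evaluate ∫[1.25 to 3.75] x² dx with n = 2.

f(x) = x²
a = 1.25, b = 3.75, n = 2
h = (b - a)/n = 1.250000

Simpson's rule: (h/3)[f(x₀) + 4f(x₁) + 2f(x₂) + ... + f(xₙ)]

x_0 = 1.2500, f(x_0) = 1.562500, coefficient = 1
x_1 = 2.5000, f(x_1) = 6.250000, coefficient = 4
x_2 = 3.7500, f(x_2) = 14.062500, coefficient = 1

I ≈ (1.250000/3) × 40.625000 = 16.927083
Exact value: 16.927083
Error: 0.000000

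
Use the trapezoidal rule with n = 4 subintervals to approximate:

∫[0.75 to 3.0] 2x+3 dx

f(x) = 2x+3
a = 0.75, b = 3.0, n = 4
h = (b - a)/n = 0.562500

Trapezoidal rule: (h/2)[f(x₀) + 2f(x₁) + 2f(x₂) + ... + f(xₙ)]

x_0 = 0.7500, f(x_0) = 4.500000, coefficient = 1
x_1 = 1.3125, f(x_1) = 5.625000, coefficient = 2
x_2 = 1.8750, f(x_2) = 6.750000, coefficient = 2
x_3 = 2.4375, f(x_3) = 7.875000, coefficient = 2
x_4 = 3.0000, f(x_4) = 9.000000, coefficient = 1

I ≈ (0.562500/2) × 54.000000 = 15.187500
Exact value: 15.187500
Error: 0.000000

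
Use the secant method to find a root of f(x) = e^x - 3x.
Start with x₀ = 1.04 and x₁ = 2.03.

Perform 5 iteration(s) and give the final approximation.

f(x) = e^x - 3x
x₀ = 1.04, x₁ = 2.03

Secant formula: x_{n+1} = x_n - f(x_n)(x_n - x_{n-1})/(f(x_n) - f(x_{n-1}))

Iteration 1:
  f(1.040000) = -0.290783
  f(2.030000) = 1.524086
  x_2 = 2.030000 - 1.524086×(2.030000 - 1.040000)/(1.524086 - (-0.290783))
       = 1.198620
Iteration 2:
  f(2.030000) = 1.524086
  f(1.198620) = -0.280322
  x_3 = 1.198620 - (-0.280322)×(1.198620 - 2.030000)/(-0.280322 - 1.524086)
       = 1.327778
Iteration 3:
  f(1.198620) = -0.280322
  f(1.327778) = -0.210683
  x_4 = 1.327778 - (-0.210683)×(1.327778 - 1.198620)/(-0.210683 - (-0.280322))
       = 1.718526
Iteration 4:
  f(1.327778) = -0.210683
  f(1.718526) = 0.420726
  x_5 = 1.718526 - 0.420726×(1.718526 - 1.327778)/(0.420726 - (-0.210683))
       = 1.458159
Iteration 5:
  f(1.718526) = 0.420726
  f(1.458159) = -0.076437
  x_6 = 1.458159 - (-0.076437)×(1.458159 - 1.718526)/(-0.076437 - 0.420726)
       = 1.498190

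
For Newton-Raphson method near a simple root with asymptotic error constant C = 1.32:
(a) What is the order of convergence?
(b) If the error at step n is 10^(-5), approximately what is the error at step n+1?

(a) Newton-Raphson has quadratic (order 2) convergence near simple roots.
    This means |e_{n+1}| ≈ C|e_n|².

(b) With |e_n| = 10^(-5) and C = 1.32:
    |e_{n+1}| ≈ 1.32 × (10^(-5))² = 1.32 × 10^(-10)

(a) 2 (quadratic); (b) |e_{n+1}| ≈ 1.320e-10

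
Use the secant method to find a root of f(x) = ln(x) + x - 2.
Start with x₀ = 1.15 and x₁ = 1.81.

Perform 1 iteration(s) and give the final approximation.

f(x) = ln(x) + x - 2
x₀ = 1.15, x₁ = 1.81

Secant formula: x_{n+1} = x_n - f(x_n)(x_n - x_{n-1})/(f(x_n) - f(x_{n-1}))

Iteration 1:
  f(1.150000) = -0.710238
  f(1.810000) = 0.403327
  x_2 = 1.810000 - 0.403327×(1.810000 - 1.150000)/(0.403327 - (-0.710238))
       = 1.570952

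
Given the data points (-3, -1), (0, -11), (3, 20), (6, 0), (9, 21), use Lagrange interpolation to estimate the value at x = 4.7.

Lagrange interpolation formula:
P(x) = Σ yᵢ × Lᵢ(x)
where Lᵢ(x) = Π_{j≠i} (x - xⱼ)/(xᵢ - xⱼ)

L_0(4.7) = (4.7 - 0)/(-3 - 0) × (4.7 - 3)/(-3 - 3) × (4.7 - 6)/(-3 - 6) × (4.7 - 9)/(-3 - 9) = 0.022975
L_1(4.7) = (4.7 - (-3))/(0 - (-3)) × (4.7 - 3)/(0 - 3) × (4.7 - 6)/(0 - 6) × (4.7 - 9)/(0 - 9) = -0.150562
L_2(4.7) = (4.7 - (-3))/(3 - (-3)) × (4.7 - 0)/(3 - 0) × (4.7 - 6)/(3 - 6) × (4.7 - 9)/(3 - 9) = 0.624389
L_3(4.7) = (4.7 - (-3))/(6 - (-3)) × (4.7 - 0)/(6 - 0) × (4.7 - 3)/(6 - 3) × (4.7 - 9)/(6 - 9) = 0.544339
L_4(4.7) = (4.7 - (-3))/(9 - (-3)) × (4.7 - 0)/(9 - 0) × (4.7 - 3)/(9 - 3) × (4.7 - 6)/(9 - 6) = -0.041142

P(4.7) = (-1)×L_0(4.7) + (-11)×L_1(4.7) + 20×L_2(4.7) + 0×L_3(4.7) + 21×L_4(4.7)
P(4.7) = 13.257009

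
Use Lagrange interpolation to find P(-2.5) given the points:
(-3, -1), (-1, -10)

Lagrange interpolation formula:
P(x) = Σ yᵢ × Lᵢ(x)
where Lᵢ(x) = Π_{j≠i} (x - xⱼ)/(xᵢ - xⱼ)

L_0(-2.5) = (-2.5 - (-1))/(-3 - (-1)) = 0.750000
L_1(-2.5) = (-2.5 - (-3))/(-1 - (-3)) = 0.250000

P(-2.5) = (-1)×L_0(-2.5) + (-10)×L_1(-2.5)
P(-2.5) = -3.250000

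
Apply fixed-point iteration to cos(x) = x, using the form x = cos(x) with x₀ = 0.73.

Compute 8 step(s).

Equation: cos(x) = x
Fixed-point form: x = cos(x)
x₀ = 0.73

x_1 = g(0.730000) = 0.745174
x_2 = g(0.745174) = 0.734970
x_3 = g(0.734970) = 0.741851
x_4 = g(0.741851) = 0.737219
x_5 = g(0.737219) = 0.740341
x_6 = g(0.740341) = 0.738239
x_7 = g(0.738239) = 0.739655
x_8 = g(0.739655) = 0.738701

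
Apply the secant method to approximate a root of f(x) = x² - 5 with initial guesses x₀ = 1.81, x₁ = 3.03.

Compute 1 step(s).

f(x) = x² - 5
x₀ = 1.81, x₁ = 3.03

Secant formula: x_{n+1} = x_n - f(x_n)(x_n - x_{n-1})/(f(x_n) - f(x_{n-1}))

Iteration 1:
  f(1.810000) = -1.723900
  f(3.030000) = 4.180900
  x_2 = 3.030000 - 4.180900×(3.030000 - 1.810000)/(4.180900 - (-1.723900))
       = 2.166178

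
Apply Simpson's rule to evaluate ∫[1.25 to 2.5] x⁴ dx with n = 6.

f(x) = x⁴
a = 1.25, b = 2.5, n = 6
h = (b - a)/n = 0.208333

Simpson's rule: (h/3)[f(x₀) + 4f(x₁) + 2f(x₂) + ... + f(xₙ)]

x_0 = 1.2500, f(x_0) = 2.441406, coefficient = 1
x_1 = 1.4583, f(x_1) = 4.523006, coefficient = 4
x_2 = 1.6667, f(x_2) = 7.716049, coefficient = 2
x_3 = 1.8750, f(x_3) = 12.359619, coefficient = 4
x_4 = 2.0833, f(x_4) = 18.838011, coefficient = 2
x_5 = 2.2917, f(x_5) = 27.580732, coefficient = 4
x_6 = 2.5000, f(x_6) = 39.062500, coefficient = 1

I ≈ (0.208333/3) × 272.465459 = 18.921212
Exact value: 18.920898
Error: 0.000314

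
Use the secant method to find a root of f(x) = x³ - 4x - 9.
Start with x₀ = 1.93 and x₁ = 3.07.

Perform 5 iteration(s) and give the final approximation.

f(x) = x³ - 4x - 9
x₀ = 1.93, x₁ = 3.07

Secant formula: x_{n+1} = x_n - f(x_n)(x_n - x_{n-1})/(f(x_n) - f(x_{n-1}))

Iteration 1:
  f(1.930000) = -9.530943
  f(3.070000) = 7.654443
  x_2 = 3.070000 - 7.654443×(3.070000 - 1.930000)/(7.654443 - (-9.530943))
       = 2.562239
Iteration 2:
  f(3.070000) = 7.654443
  f(2.562239) = -2.427678
  x_3 = 2.562239 - (-2.427678)×(2.562239 - 3.070000)/(-2.427678 - 7.654443)
       = 2.684503
Iteration 3:
  f(2.562239) = -2.427678
  f(2.684503) = -0.391988
  x_4 = 2.684503 - (-0.391988)×(2.684503 - 2.562239)/(-0.391988 - (-2.427678))
       = 2.708046
Iteration 4:
  f(2.684503) = -0.391988
  f(2.708046) = 0.027306
  x_5 = 2.708046 - 0.027306×(2.708046 - 2.684503)/(0.027306 - (-0.391988))
       = 2.706513
Iteration 5:
  f(2.708046) = 0.027306
  f(2.706513) = -0.000273
  x_6 = 2.706513 - (-0.000273)×(2.706513 - 2.708046)/(-0.000273 - 0.027306)
       = 2.706528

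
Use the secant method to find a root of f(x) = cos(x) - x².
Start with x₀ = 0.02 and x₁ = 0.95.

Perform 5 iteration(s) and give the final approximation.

f(x) = cos(x) - x²
x₀ = 0.02, x₁ = 0.95

Secant formula: x_{n+1} = x_n - f(x_n)(x_n - x_{n-1})/(f(x_n) - f(x_{n-1}))

Iteration 1:
  f(0.020000) = 0.999400
  f(0.950000) = -0.320817
  x_2 = 0.950000 - (-0.320817)×(0.950000 - 0.020000)/(-0.320817 - 0.999400)
       = 0.724007
Iteration 2:
  f(0.950000) = -0.320817
  f(0.724007) = 0.224971
  x_3 = 0.724007 - 0.224971×(0.724007 - 0.950000)/(0.224971 - (-0.320817))
       = 0.817160
Iteration 3:
  f(0.724007) = 0.224971
  f(0.817160) = 0.016544
  x_4 = 0.817160 - 0.016544×(0.817160 - 0.724007)/(0.016544 - 0.224971)
       = 0.824554
Iteration 4:
  f(0.817160) = 0.016544
  f(0.824554) = -0.001005
  x_5 = 0.824554 - (-0.001005)×(0.824554 - 0.817160)/(-0.001005 - 0.016544)
       = 0.824131
Iteration 5:
  f(0.824554) = -0.001005
  f(0.824131) = 0.000004
  x_6 = 0.824131 - 0.000004×(0.824131 - 0.824554)/(0.000004 - (-0.001005))
       = 0.824132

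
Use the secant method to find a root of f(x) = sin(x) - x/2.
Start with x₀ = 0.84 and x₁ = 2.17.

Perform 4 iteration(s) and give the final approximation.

f(x) = sin(x) - x/2
x₀ = 0.84, x₁ = 2.17

Secant formula: x_{n+1} = x_n - f(x_n)(x_n - x_{n-1})/(f(x_n) - f(x_{n-1}))

Iteration 1:
  f(0.840000) = 0.324643
  f(2.170000) = -0.259215
  x_2 = 2.170000 - (-0.259215)×(2.170000 - 0.840000)/(-0.259215 - 0.324643)
       = 1.579521
Iteration 2:
  f(2.170000) = -0.259215
  f(1.579521) = 0.210201
  x_3 = 1.579521 - 0.210201×(1.579521 - 2.170000)/(0.210201 - (-0.259215))
       = 1.843933
Iteration 3:
  f(1.579521) = 0.210201
  f(1.843933) = 0.040963
  x_4 = 1.843933 - 0.040963×(1.843933 - 1.579521)/(0.040963 - 0.210201)
       = 1.907932
Iteration 4:
  f(1.843933) = 0.040963
  f(1.907932) = -0.010260
  x_5 = 1.907932 - (-0.010260)×(1.907932 - 1.843933)/(-0.010260 - 0.040963)
       = 1.895113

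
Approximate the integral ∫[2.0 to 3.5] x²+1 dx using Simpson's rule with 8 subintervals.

f(x) = x²+1
a = 2.0, b = 3.5, n = 8
h = (b - a)/n = 0.187500

Simpson's rule: (h/3)[f(x₀) + 4f(x₁) + 2f(x₂) + ... + f(xₙ)]

x_0 = 2.0000, f(x_0) = 5.000000, coefficient = 1
x_1 = 2.1875, f(x_1) = 5.785156, coefficient = 4
x_2 = 2.3750, f(x_2) = 6.640625, coefficient = 2
x_3 = 2.5625, f(x_3) = 7.566406, coefficient = 4
x_4 = 2.7500, f(x_4) = 8.562500, coefficient = 2
x_5 = 2.9375, f(x_5) = 9.628906, coefficient = 4
x_6 = 3.1250, f(x_6) = 10.765625, coefficient = 2
x_7 = 3.3125, f(x_7) = 11.972656, coefficient = 4
x_8 = 3.5000, f(x_8) = 13.250000, coefficient = 1

I ≈ (0.187500/3) × 210.000000 = 13.125000
Exact value: 13.125000
Error: 0.000000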